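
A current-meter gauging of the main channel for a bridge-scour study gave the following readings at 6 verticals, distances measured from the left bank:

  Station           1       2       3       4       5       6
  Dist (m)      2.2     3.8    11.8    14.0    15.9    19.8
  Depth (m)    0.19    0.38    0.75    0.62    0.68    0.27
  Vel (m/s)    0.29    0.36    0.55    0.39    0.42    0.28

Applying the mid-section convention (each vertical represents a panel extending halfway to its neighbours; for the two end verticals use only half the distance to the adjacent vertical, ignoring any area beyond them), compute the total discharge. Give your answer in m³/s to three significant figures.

w_1 = (3.8 − 2.2)/2 = 0.8 m; q_1 = 0.29 × 0.19 × 0.8 = 0.04408 m³/s
w_2 = (11.8 − 2.2)/2 = 4.8 m; q_2 = 0.36 × 0.38 × 4.8 = 0.6566 m³/s
w_3 = (14.0 − 3.8)/2 = 5.1 m; q_3 = 0.55 × 0.75 × 5.1 = 2.104 m³/s
w_4 = (15.9 − 11.8)/2 = 2.05 m; q_4 = 0.39 × 0.62 × 2.05 = 0.4957 m³/s
w_5 = (19.8 − 14.0)/2 = 2.9 m; q_5 = 0.42 × 0.68 × 2.9 = 0.8282 m³/s
w_6 = (19.8 − 15.9)/2 = 1.95 m; q_6 = 0.28 × 0.27 × 1.95 = 0.1474 m³/s
Q = Σ qᵢ = 4.276 m³/s

4.28 m³/s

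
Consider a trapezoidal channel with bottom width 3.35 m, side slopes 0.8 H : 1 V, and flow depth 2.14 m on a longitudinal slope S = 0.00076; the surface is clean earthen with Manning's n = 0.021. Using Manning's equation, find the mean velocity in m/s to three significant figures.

A = (b + z·y)·y = (3.35 + 0.8×2.14)×2.14 = 10.83 m²
P = b + 2y√(1+z²) = 3.35 + 2×2.14×√(1+0.8²) = 8.831 m
R = A/P = 10.83/8.831 = 1.227 m
Q = (1/n)·A·R^(2/3)·S^(1/2) = (1/0.021) × 10.83 × 1.227^(2/3) × 0.00076^(1/2) = 16.30 m³/s
V = Q/A = 16.30/10.83 = 1.504 m/s

1.50 m/s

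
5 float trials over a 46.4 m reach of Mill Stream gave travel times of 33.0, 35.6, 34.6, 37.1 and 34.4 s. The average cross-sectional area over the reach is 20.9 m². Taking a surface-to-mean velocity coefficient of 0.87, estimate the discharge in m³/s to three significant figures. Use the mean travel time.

t̄ = (33.0 + 35.6 + 34.6 + 37.1 + 34.4) / 5 = 34.94 s
v_surface = L / t̄ = 46.4 / 34.94 = 1.328 m/s
v_mean = 0.87 × 1.328 = 1.155 m/s
Q = A × v_mean = 20.9 × 1.155 = 24.15 m³/s

24.1 m³/s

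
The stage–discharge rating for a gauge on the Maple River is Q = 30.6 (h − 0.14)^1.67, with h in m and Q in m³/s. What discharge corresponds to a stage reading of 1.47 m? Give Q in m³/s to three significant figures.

49.3 m³/s

Q = 30.6 × (1.47 − 0.14)^1.67 = 30.6 × 1.33^1.67 = 49.27 m³/s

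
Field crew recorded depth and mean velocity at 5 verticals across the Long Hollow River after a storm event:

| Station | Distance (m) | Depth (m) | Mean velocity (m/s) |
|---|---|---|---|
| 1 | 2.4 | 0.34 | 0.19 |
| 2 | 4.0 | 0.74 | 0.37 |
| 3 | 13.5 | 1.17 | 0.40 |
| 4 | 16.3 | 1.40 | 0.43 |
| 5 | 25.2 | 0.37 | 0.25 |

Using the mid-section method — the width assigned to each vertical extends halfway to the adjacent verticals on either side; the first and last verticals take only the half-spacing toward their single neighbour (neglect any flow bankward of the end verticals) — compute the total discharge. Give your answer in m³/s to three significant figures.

w_1 = (4.0 − 2.4)/2 = 0.8 m; q_1 = 0.19 × 0.34 × 0.8 = 0.05168 m³/s
w_2 = (13.5 − 2.4)/2 = 5.55 m; q_2 = 0.37 × 0.74 × 5.55 = 1.520 m³/s
w_3 = (16.3 − 4.0)/2 = 6.15 m; q_3 = 0.40 × 1.17 × 6.15 = 2.878 m³/s
w_4 = (25.2 − 13.5)/2 = 5.85 m; q_4 = 0.43 × 1.40 × 5.85 = 3.522 m³/s
w_5 = (25.2 − 16.3)/2 = 4.45 m; q_5 = 0.25 × 0.37 × 4.45 = 0.4116 m³/s
Q = Σ qᵢ = 8.383 m³/s

8.38 m³/s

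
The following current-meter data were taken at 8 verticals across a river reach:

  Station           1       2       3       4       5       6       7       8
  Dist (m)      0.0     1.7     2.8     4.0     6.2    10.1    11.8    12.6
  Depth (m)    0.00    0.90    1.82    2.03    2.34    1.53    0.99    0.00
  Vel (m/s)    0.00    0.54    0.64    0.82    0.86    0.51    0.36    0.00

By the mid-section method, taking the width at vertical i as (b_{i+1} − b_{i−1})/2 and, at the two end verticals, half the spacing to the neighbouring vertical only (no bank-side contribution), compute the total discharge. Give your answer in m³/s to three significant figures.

w_2 = (2.8 − 0.0)/2 = 1.4 m; q_2 = 0.54 × 0.90 × 1.4 = 0.6804 m³/s
w_3 = (4.0 − 1.7)/2 = 1.15 m; q_3 = 0.64 × 1.82 × 1.15 = 1.340 m³/s
w_4 = (6.2 − 2.8)/2 = 1.7 m; q_4 = 0.82 × 2.03 × 1.7 = 2.830 m³/s
w_5 = (10.1 − 4.0)/2 = 3.05 m; q_5 = 0.86 × 2.34 × 3.05 = 6.138 m³/s
w_6 = (11.8 − 6.2)/2 = 2.8 m; q_6 = 0.51 × 1.53 × 2.8 = 2.185 m³/s
w_7 = (12.6 − 10.1)/2 = 1.25 m; q_7 = 0.36 × 0.99 × 1.25 = 0.4455 m³/s
Stations 1, 8 contribute zero (depth or velocity is 0).
Q = Σ qᵢ = 13.62 m³/s

13.6 m³/s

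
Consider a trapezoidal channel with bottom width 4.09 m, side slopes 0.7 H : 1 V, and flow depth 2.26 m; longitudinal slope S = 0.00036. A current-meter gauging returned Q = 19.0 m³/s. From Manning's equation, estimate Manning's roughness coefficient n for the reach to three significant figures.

A = (b + z·y)·y = (4.09 + 0.7×2.26)×2.26 = 12.82 m²
P = b + 2y√(1+z²) = 4.09 + 2×2.26×√(1+0.7²) = 9.607 m
R = A/P = 12.82/9.607 = 1.334 m
n = (1/Q)·A·R^(2/3)·S^(1/2) = (1/19.0) × 12.82 × 1.212 × 0.01897 = 0.01551

0.0155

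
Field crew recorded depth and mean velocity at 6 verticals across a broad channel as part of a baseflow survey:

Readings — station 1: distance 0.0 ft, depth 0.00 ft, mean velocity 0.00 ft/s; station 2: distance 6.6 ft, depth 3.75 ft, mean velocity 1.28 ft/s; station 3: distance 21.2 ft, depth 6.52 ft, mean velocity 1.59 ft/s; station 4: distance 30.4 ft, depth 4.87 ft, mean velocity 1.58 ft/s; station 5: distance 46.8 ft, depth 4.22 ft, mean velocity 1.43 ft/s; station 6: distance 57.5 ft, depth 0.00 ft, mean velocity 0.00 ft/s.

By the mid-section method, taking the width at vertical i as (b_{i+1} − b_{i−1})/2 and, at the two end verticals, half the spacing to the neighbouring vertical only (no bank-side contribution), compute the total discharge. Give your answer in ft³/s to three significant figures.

w_2 = (21.2 − 0.0)/2 = 10.6 ft; q_2 = 1.28 × 3.75 × 10.6 = 50.88 ft³/s
w_3 = (30.4 − 6.6)/2 = 11.9 ft; q_3 = 1.59 × 6.52 × 11.9 = 123.4 ft³/s
w_4 = (46.8 − 21.2)/2 = 12.8 ft; q_4 = 1.58 × 4.87 × 12.8 = 98.49 ft³/s
w_5 = (57.5 − 30.4)/2 = 13.55 ft; q_5 = 1.43 × 4.22 × 13.55 = 81.77 ft³/s
Stations 1, 6 contribute zero (depth or velocity is 0).
Q = Σ qᵢ = 354.5 ft³/s

355 ft³/s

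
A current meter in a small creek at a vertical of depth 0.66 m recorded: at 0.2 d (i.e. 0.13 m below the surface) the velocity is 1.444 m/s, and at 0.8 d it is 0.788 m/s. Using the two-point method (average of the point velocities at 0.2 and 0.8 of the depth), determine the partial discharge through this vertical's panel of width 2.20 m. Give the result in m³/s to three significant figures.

v̄ = (1.444 + 0.788) / 2 = 1.116 m/s
q = v̄ × d × w = 1.116 × 0.66 × 2.20 = 1.620 m³/s

1.62 m³/s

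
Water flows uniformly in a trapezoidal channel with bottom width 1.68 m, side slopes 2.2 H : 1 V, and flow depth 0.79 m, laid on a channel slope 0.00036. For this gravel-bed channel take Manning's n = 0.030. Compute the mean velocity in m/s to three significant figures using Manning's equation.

0.394 m/s

A = (b + z·y)·y = (1.68 + 2.2×0.79)×0.79 = 2.700 m²
P = b + 2y√(1+z²) = 1.68 + 2×0.79×√(1+2.2²) = 5.498 m
R = A/P = 2.700/5.498 = 0.4911 m
Q = (1/n)·A·R^(2/3)·S^(1/2) = (1/0.030) × 2.700 × 0.4911^(2/3) × 0.00036^(1/2) = 1.063 m³/s
V = Q/A = 1.063/2.700 = 0.3937 m/s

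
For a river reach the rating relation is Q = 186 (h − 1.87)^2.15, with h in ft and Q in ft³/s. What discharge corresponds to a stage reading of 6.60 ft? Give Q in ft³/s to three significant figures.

5250 ft³/s

Q = 186 × (6.60 − 1.87)^2.15 = 186 × 4.73^2.15 = 5254 ft³/s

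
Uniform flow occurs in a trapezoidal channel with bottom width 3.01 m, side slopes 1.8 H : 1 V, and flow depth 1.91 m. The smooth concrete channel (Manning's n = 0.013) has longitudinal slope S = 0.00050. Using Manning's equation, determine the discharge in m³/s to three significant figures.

A = (b + z·y)·y = (3.01 + 1.8×1.91)×1.91 = 12.32 m²
P = b + 2y√(1+z²) = 3.01 + 2×1.91×√(1+1.8²) = 10.88 m
R = A/P = 12.32/10.88 = 1.132 m
Q = (1/n)·A·R^(2/3)·S^(1/2) = (1/0.013) × 12.32 × 1.132^(2/3) × 0.00050^(1/2) = 23.01 m³/s

23.0 m³/s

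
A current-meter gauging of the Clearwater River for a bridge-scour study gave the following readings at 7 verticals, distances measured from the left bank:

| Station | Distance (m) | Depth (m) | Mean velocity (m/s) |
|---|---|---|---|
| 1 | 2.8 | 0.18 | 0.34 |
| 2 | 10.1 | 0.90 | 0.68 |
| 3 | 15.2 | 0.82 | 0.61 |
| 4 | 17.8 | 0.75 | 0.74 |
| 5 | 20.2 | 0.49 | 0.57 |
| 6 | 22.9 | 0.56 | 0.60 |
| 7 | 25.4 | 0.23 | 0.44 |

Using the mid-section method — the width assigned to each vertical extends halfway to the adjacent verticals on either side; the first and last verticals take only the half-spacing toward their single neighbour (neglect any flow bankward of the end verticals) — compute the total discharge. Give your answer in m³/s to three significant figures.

9.04 m³/s

w_1 = (10.1 − 2.8)/2 = 3.65 m; q_1 = 0.34 × 0.18 × 3.65 = 0.2234 m³/s
w_2 = (15.2 − 2.8)/2 = 6.2 m; q_2 = 0.68 × 0.90 × 6.2 = 3.794 m³/s
w_3 = (17.8 − 10.1)/2 = 3.85 m; q_3 = 0.61 × 0.82 × 3.85 = 1.926 m³/s
w_4 = (20.2 − 15.2)/2 = 2.5 m; q_4 = 0.74 × 0.75 × 2.5 = 1.388 m³/s
w_5 = (22.9 − 17.8)/2 = 2.55 m; q_5 = 0.57 × 0.49 × 2.55 = 0.7122 m³/s
w_6 = (25.4 − 20.2)/2 = 2.6 m; q_6 = 0.60 × 0.56 × 2.6 = 0.8736 m³/s
w_7 = (25.4 − 22.9)/2 = 1.25 m; q_7 = 0.44 × 0.23 × 1.25 = 0.1265 m³/s
Q = Σ qᵢ = 9.043 m³/s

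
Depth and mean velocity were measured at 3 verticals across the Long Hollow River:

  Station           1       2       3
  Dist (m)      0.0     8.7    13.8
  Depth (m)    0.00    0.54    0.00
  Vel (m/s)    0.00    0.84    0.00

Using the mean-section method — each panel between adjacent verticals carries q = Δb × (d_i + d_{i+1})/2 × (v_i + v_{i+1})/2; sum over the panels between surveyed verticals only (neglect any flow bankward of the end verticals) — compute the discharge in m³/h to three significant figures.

5630 m³/h

Panel 1-2: Δb = 8.7 m, d̄ = (0.00+0.54)/2 = 0.27, v̄ = (0.00+0.84)/2 = 0.42 → q = 8.7×0.27×0.42 = 0.9866 m³/s
Panel 2-3: Δb = 5.1 m, d̄ = (0.54+0.00)/2 = 0.27, v̄ = (0.84+0.00)/2 = 0.42 → q = 5.1×0.27×0.42 = 0.5783 m³/s
Q = Σ q = 1.565 m³/s
= 1.565 × 3600 = 5634 m³/h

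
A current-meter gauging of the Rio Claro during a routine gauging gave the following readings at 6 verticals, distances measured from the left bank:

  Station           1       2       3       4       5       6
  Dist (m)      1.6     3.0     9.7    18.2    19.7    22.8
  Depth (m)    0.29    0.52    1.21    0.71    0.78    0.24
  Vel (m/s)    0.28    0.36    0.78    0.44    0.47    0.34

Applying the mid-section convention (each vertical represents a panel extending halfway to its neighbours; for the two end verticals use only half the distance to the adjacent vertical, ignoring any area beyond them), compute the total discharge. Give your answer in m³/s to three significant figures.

w_1 = (3.0 − 1.6)/2 = 0.7 m; q_1 = 0.28 × 0.29 × 0.7 = 0.05684 m³/s
w_2 = (9.7 − 1.6)/2 = 4.05 m; q_2 = 0.36 × 0.52 × 4.05 = 0.7582 m³/s
w_3 = (18.2 − 3.0)/2 = 7.6 m; q_3 = 0.78 × 1.21 × 7.6 = 7.173 m³/s
w_4 = (19.7 − 9.7)/2 = 5 m; q_4 = 0.44 × 0.71 × 5 = 1.562 m³/s
w_5 = (22.8 − 18.2)/2 = 2.3 m; q_5 = 0.47 × 0.78 × 2.3 = 0.8432 m³/s
w_6 = (22.8 − 19.7)/2 = 1.55 m; q_6 = 0.34 × 0.24 × 1.55 = 0.1265 m³/s
Q = Σ qᵢ = 10.52 m³/s

10.5 m³/s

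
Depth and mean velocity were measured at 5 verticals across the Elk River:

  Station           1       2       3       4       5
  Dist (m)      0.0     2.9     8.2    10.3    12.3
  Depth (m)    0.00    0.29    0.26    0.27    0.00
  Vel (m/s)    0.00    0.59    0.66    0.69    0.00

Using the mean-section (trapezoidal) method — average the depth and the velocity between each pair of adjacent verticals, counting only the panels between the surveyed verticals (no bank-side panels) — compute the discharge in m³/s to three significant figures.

1.50 m³/s

Panel 1-2: Δb = 2.9 m, d̄ = (0.00+0.29)/2 = 0.145, v̄ = (0.00+0.59)/2 = 0.295 → q = 2.9×0.145×0.295 = 0.1240 m³/s
Panel 2-3: Δb = 5.3 m, d̄ = (0.29+0.26)/2 = 0.275, v̄ = (0.59+0.66)/2 = 0.625 → q = 5.3×0.275×0.625 = 0.9109 m³/s
Panel 3-4: Δb = 2.1 m, d̄ = (0.26+0.27)/2 = 0.265, v̄ = (0.66+0.69)/2 = 0.675 → q = 2.1×0.265×0.675 = 0.3756 m³/s
Panel 4-5: Δb = 2 m, d̄ = (0.27+0.00)/2 = 0.135, v̄ = (0.69+0.00)/2 = 0.345 → q = 2×0.135×0.345 = 0.09315 m³/s
Q = Σ q = 1.504 m³/s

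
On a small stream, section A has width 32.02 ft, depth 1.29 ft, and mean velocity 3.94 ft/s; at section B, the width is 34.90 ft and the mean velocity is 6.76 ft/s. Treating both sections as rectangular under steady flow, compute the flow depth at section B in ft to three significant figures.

Q = A₁V₁ = (32.02×1.29) × 3.94 = 162.7 ft³/s
d₂ = Q/(b₂ V₂) = 162.7/(34.90×6.76) = 0.6898 ft

0.690 ft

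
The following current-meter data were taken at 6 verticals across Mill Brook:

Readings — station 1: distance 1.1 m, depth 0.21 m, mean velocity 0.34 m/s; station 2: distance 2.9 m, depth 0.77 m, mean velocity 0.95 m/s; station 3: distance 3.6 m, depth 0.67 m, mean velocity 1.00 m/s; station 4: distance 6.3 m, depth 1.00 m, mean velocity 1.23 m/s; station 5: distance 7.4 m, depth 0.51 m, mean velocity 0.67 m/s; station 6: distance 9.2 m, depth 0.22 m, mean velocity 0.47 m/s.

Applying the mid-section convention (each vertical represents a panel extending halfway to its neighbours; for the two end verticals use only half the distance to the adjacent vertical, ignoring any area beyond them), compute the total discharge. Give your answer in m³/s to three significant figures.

5.04 m³/s

w_1 = (2.9 − 1.1)/2 = 0.9 m; q_1 = 0.34 × 0.21 × 0.9 = 0.06426 m³/s
w_2 = (3.6 − 1.1)/2 = 1.25 m; q_2 = 0.95 × 0.77 × 1.25 = 0.9144 m³/s
w_3 = (6.3 − 2.9)/2 = 1.7 m; q_3 = 1.00 × 0.67 × 1.7 = 1.139 m³/s
w_4 = (7.4 − 3.6)/2 = 1.9 m; q_4 = 1.23 × 1.00 × 1.9 = 2.337 m³/s
w_5 = (9.2 − 6.3)/2 = 1.45 m; q_5 = 0.67 × 0.51 × 1.45 = 0.4955 m³/s
w_6 = (9.2 − 7.4)/2 = 0.9 m; q_6 = 0.47 × 0.22 × 0.9 = 0.09306 m³/s
Q = Σ qᵢ = 5.043 m³/s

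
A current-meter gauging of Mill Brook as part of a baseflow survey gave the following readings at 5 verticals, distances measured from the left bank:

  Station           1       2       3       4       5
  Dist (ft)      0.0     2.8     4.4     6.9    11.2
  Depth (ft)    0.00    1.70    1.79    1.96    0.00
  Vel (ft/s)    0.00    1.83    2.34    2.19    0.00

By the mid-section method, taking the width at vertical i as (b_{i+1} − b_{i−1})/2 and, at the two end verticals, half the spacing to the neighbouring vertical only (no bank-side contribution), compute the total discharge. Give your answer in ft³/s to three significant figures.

30.0 ft³/s

w_2 = (4.4 − 0.0)/2 = 2.2 ft; q_2 = 1.83 × 1.70 × 2.2 = 6.844 ft³/s
w_3 = (6.9 − 2.8)/2 = 2.05 ft; q_3 = 2.34 × 1.79 × 2.05 = 8.587 ft³/s
w_4 = (11.2 − 4.4)/2 = 3.4 ft; q_4 = 2.19 × 1.96 × 3.4 = 14.59 ft³/s
Stations 1, 5 contribute zero (depth or velocity is 0).
Q = Σ qᵢ = 30.02 ft³/s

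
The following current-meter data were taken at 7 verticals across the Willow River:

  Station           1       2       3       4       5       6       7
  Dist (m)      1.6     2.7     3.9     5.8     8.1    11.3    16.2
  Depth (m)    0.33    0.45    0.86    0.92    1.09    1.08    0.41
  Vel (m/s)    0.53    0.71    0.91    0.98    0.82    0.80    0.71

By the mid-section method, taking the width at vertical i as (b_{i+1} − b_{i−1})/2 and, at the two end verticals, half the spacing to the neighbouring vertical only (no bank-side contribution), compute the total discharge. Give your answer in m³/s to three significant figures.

w_1 = (2.7 − 1.6)/2 = 0.55 m; q_1 = 0.53 × 0.33 × 0.55 = 0.09620 m³/s
w_2 = (3.9 − 1.6)/2 = 1.15 m; q_2 = 0.71 × 0.45 × 1.15 = 0.3674 m³/s
w_3 = (5.8 − 2.7)/2 = 1.55 m; q_3 = 0.91 × 0.86 × 1.55 = 1.213 m³/s
w_4 = (8.1 − 3.9)/2 = 2.1 m; q_4 = 0.98 × 0.92 × 2.1 = 1.893 m³/s
w_5 = (11.3 − 5.8)/2 = 2.75 m; q_5 = 0.82 × 1.09 × 2.75 = 2.458 m³/s
w_6 = (16.2 − 8.1)/2 = 4.05 m; q_6 = 0.80 × 1.08 × 4.05 = 3.499 m³/s
w_7 = (16.2 − 11.3)/2 = 2.45 m; q_7 = 0.71 × 0.41 × 2.45 = 0.7132 m³/s
Q = Σ qᵢ = 10.24 m³/s

10.2 m³/s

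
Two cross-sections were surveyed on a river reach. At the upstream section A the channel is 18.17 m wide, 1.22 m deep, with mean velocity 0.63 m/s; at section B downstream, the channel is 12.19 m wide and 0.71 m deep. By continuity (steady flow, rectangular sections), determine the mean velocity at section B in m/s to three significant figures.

1.61 m/s

Q = A₁V₁ = (18.17×1.22) × 0.63 = 13.97 m³/s
A₂ = 12.19 × 0.71 = 8.655 m²
V₂ = Q/A₂ = 13.97/8.655 = 1.614 m/s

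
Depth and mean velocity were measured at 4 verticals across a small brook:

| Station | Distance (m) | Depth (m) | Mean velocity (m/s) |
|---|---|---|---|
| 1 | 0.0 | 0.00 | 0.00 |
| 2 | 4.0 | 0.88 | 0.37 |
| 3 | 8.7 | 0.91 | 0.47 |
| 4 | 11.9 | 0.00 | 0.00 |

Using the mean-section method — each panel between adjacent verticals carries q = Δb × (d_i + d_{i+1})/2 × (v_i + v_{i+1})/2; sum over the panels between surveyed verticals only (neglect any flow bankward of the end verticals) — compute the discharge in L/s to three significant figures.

Panel 1-2: Δb = 4 m, d̄ = (0.00+0.88)/2 = 0.44, v̄ = (0.00+0.37)/2 = 0.185 → q = 4×0.44×0.185 = 0.3256 m³/s
Panel 2-3: Δb = 4.7 m, d̄ = (0.88+0.91)/2 = 0.895, v̄ = (0.37+0.47)/2 = 0.42 → q = 4.7×0.895×0.42 = 1.767 m³/s
Panel 3-4: Δb = 3.2 m, d̄ = (0.91+0.00)/2 = 0.455, v̄ = (0.47+0.00)/2 = 0.235 → q = 3.2×0.455×0.235 = 0.3422 m³/s
Q = Σ q = 2.434 m³/s
= 2.434 × 1000 = 2434 L/s

2430 L/s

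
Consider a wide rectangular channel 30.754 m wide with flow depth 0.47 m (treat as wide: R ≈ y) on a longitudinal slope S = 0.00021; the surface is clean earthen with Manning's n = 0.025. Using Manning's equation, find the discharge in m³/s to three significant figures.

A = b·y = 30.754 × 0.47 = 14.45 m²
Wide channel: R ≈ y = 0.47 m
Q = (1/n)·A·R^(2/3)·S^(1/2) = (1/0.025) × 14.45 × 0.4700^(2/3) × 0.00021^(1/2) = 5.065 m³/s

5.06 m³/s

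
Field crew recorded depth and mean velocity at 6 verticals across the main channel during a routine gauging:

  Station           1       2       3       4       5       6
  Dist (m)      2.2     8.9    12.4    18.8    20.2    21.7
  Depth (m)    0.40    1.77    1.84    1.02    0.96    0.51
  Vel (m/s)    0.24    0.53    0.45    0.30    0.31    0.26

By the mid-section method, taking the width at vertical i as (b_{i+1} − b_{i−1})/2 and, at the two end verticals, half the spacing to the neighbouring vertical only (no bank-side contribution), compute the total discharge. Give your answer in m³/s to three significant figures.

10.9 m³/s

w_1 = (8.9 − 2.2)/2 = 3.35 m; q_1 = 0.24 × 0.40 × 3.35 = 0.3216 m³/s
w_2 = (12.4 − 2.2)/2 = 5.1 m; q_2 = 0.53 × 1.77 × 5.1 = 4.784 m³/s
w_3 = (18.8 − 8.9)/2 = 4.95 m; q_3 = 0.45 × 1.84 × 4.95 = 4.099 m³/s
w_4 = (20.2 − 12.4)/2 = 3.9 m; q_4 = 0.30 × 1.02 × 3.9 = 1.193 m³/s
w_5 = (21.7 − 18.8)/2 = 1.45 m; q_5 = 0.31 × 0.96 × 1.45 = 0.4315 m³/s
w_6 = (21.7 − 20.2)/2 = 0.75 m; q_6 = 0.26 × 0.51 × 0.75 = 0.09945 m³/s
Q = Σ qᵢ = 10.93 m³/s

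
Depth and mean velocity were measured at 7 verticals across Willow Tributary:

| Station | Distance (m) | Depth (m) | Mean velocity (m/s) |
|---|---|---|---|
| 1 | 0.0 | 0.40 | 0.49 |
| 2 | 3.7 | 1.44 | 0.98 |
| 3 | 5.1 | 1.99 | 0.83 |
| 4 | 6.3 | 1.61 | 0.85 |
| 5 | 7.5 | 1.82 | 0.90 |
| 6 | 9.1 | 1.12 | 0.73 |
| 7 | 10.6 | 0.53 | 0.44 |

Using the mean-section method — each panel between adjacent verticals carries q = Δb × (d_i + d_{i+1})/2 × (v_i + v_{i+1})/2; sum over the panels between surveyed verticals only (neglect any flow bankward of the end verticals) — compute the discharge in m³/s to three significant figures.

10.9 m³/s

Panel 1-2: Δb = 3.7 m, d̄ = (0.40+1.44)/2 = 0.92, v̄ = (0.49+0.98)/2 = 0.735 → q = 3.7×0.92×0.735 = 2.502 m³/s
Panel 2-3: Δb = 1.4 m, d̄ = (1.44+1.99)/2 = 1.715, v̄ = (0.98+0.83)/2 = 0.905 → q = 1.4×1.715×0.905 = 2.173 m³/s
Panel 3-4: Δb = 1.2 m, d̄ = (1.99+1.61)/2 = 1.8, v̄ = (0.83+0.85)/2 = 0.84 → q = 1.2×1.8×0.84 = 1.814 m³/s
Panel 4-5: Δb = 1.2 m, d̄ = (1.61+1.82)/2 = 1.715, v̄ = (0.85+0.90)/2 = 0.875 → q = 1.2×1.715×0.875 = 1.801 m³/s
Panel 5-6: Δb = 1.6 m, d̄ = (1.82+1.12)/2 = 1.47, v̄ = (0.90+0.73)/2 = 0.815 → q = 1.6×1.47×0.815 = 1.917 m³/s
Panel 6-7: Δb = 1.5 m, d̄ = (1.12+0.53)/2 = 0.825, v̄ = (0.73+0.44)/2 = 0.585 → q = 1.5×0.825×0.585 = 0.7239 m³/s
Q = Σ q = 10.93 m³/s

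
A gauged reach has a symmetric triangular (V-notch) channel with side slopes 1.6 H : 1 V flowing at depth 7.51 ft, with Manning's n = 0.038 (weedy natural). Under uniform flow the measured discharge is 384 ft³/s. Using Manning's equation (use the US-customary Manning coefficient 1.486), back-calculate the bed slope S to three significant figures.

A = z·y² = 1.6×7.51² = 90.24 ft²
P = 2y√(1+z²) = 2×7.51×√(1+1.6²) = 28.34 ft
R = A/P = 90.24/28.34 = 3.184 ft
S = (Q·n / (1.486·A·R^(2/3)))² = (384×0.038 / (1.486×90.24×2.164))² = 0.002528

0.00253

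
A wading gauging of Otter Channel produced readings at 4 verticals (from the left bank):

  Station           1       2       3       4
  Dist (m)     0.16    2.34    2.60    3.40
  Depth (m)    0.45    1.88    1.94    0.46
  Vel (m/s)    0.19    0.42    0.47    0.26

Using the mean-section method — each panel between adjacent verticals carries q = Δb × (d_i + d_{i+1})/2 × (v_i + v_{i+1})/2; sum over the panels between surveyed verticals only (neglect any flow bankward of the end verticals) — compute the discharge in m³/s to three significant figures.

Panel 1-2: Δb = 2.18 m, d̄ = (0.45+1.88)/2 = 1.165, v̄ = (0.19+0.42)/2 = 0.305 → q = 2.18×1.165×0.305 = 0.7746 m³/s
Panel 2-3: Δb = 0.26 m, d̄ = (1.88+1.94)/2 = 1.91, v̄ = (0.42+0.47)/2 = 0.445 → q = 0.26×1.91×0.445 = 0.2210 m³/s
Panel 3-4: Δb = 0.8 m, d̄ = (1.94+0.46)/2 = 1.2, v̄ = (0.47+0.26)/2 = 0.365 → q = 0.8×1.2×0.365 = 0.3504 m³/s
Q = Σ q = 1.346 m³/s

1.35 m³/s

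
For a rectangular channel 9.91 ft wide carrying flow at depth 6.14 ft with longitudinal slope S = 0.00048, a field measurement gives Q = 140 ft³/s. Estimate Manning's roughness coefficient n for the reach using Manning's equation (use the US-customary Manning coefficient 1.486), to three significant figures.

A = b·y = 9.91 × 6.14 = 60.85 ft²
P = b + 2y = 9.91 + 2×6.14 = 22.19 ft
R = A/P = 60.85/22.19 = 2.742 ft
n = (1.486/Q)·A·R^(2/3)·S^(1/2) = (1.486/140) × 60.85 × 1.959 × 0.02191 = 0.02772

0.0277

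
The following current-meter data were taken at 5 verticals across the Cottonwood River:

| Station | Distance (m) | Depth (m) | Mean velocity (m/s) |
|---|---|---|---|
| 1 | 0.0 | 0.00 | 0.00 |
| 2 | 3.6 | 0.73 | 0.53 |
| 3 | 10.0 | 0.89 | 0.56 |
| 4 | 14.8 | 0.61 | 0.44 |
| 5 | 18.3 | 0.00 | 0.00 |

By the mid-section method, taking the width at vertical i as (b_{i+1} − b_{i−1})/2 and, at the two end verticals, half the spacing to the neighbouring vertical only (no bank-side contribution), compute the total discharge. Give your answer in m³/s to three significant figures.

w_2 = (10.0 − 0.0)/2 = 5 m; q_2 = 0.53 × 0.73 × 5 = 1.935 m³/s
w_3 = (14.8 − 3.6)/2 = 5.6 m; q_3 = 0.56 × 0.89 × 5.6 = 2.791 m³/s
w_4 = (18.3 − 10.0)/2 = 4.15 m; q_4 = 0.44 × 0.61 × 4.15 = 1.114 m³/s
Stations 1, 5 contribute zero (depth or velocity is 0).
Q = Σ qᵢ = 5.839 m³/s

5.84 m³/s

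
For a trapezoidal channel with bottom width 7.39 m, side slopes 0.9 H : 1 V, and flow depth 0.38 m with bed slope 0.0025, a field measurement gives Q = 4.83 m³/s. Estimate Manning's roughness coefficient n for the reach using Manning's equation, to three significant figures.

0.0151

A = (b + z·y)·y = (7.39 + 0.9×0.38)×0.38 = 2.938 m²
P = b + 2y√(1+z²) = 7.39 + 2×0.38×√(1+0.9²) = 8.412 m
R = A/P = 2.938/8.412 = 0.3493 m
n = (1/Q)·A·R^(2/3)·S^(1/2) = (1/4.83) × 2.938 × 0.4959 × 0.05000 = 0.01508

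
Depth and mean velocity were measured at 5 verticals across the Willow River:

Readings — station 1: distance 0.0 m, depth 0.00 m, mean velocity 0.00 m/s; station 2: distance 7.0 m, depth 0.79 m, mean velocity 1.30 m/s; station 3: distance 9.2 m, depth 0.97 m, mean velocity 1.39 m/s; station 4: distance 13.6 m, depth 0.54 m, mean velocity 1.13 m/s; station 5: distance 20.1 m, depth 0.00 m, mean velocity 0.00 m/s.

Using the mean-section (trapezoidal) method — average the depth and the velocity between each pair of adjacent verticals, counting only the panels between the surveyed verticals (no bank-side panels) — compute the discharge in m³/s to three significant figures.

Panel 1-2: Δb = 7 m, d̄ = (0.00+0.79)/2 = 0.395, v̄ = (0.00+1.30)/2 = 0.65 → q = 7×0.395×0.65 = 1.797 m³/s
Panel 2-3: Δb = 2.2 m, d̄ = (0.79+0.97)/2 = 0.88, v̄ = (1.30+1.39)/2 = 1.345 → q = 2.2×0.88×1.345 = 2.604 m³/s
Panel 3-4: Δb = 4.4 m, d̄ = (0.97+0.54)/2 = 0.755, v̄ = (1.39+1.13)/2 = 1.26 → q = 4.4×0.755×1.26 = 4.186 m³/s
Panel 4-5: Δb = 6.5 m, d̄ = (0.54+0.00)/2 = 0.27, v̄ = (1.13+0.00)/2 = 0.565 → q = 6.5×0.27×0.565 = 0.9916 m³/s
Q = Σ q = 9.578 m³/s

9.58 m³/s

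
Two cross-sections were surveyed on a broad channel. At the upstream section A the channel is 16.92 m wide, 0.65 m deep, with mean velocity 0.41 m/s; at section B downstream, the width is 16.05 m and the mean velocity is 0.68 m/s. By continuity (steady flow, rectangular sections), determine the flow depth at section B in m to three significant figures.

0.413 m

Q = A₁V₁ = (16.92×0.65) × 0.41 = 4.509 m³/s
d₂ = Q/(b₂ V₂) = 4.509/(16.05×0.68) = 0.4132 m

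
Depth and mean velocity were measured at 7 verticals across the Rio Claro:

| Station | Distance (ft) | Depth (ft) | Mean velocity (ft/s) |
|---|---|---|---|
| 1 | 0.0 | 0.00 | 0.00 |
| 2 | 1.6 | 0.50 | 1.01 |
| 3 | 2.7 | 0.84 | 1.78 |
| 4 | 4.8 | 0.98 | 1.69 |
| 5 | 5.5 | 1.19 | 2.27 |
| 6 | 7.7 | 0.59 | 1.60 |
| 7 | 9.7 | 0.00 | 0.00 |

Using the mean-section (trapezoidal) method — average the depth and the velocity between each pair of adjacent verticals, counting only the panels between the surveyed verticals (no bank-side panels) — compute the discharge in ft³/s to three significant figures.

10.3 ft³/s

Panel 1-2: Δb = 1.6 ft, d̄ = (0.00+0.50)/2 = 0.25, v̄ = (0.00+1.01)/2 = 0.505 → q = 1.6×0.25×0.505 = 0.2020 ft³/s
Panel 2-3: Δb = 1.1 ft, d̄ = (0.50+0.84)/2 = 0.67, v̄ = (1.01+1.78)/2 = 1.395 → q = 1.1×0.67×1.395 = 1.028 ft³/s
Panel 3-4: Δb = 2.1 ft, d̄ = (0.84+0.98)/2 = 0.91, v̄ = (1.78+1.69)/2 = 1.735 → q = 2.1×0.91×1.735 = 3.316 ft³/s
Panel 4-5: Δb = 0.7 ft, d̄ = (0.98+1.19)/2 = 1.085, v̄ = (1.69+2.27)/2 = 1.98 → q = 0.7×1.085×1.98 = 1.504 ft³/s
Panel 5-6: Δb = 2.2 ft, d̄ = (1.19+0.59)/2 = 0.89, v̄ = (2.27+1.60)/2 = 1.935 → q = 2.2×0.89×1.935 = 3.789 ft³/s
Panel 6-7: Δb = 2 ft, d̄ = (0.59+0.00)/2 = 0.295, v̄ = (1.60+0.00)/2 = 0.8 → q = 2×0.295×0.8 = 0.4720 ft³/s
Q = Σ q = 10.31 ft³/s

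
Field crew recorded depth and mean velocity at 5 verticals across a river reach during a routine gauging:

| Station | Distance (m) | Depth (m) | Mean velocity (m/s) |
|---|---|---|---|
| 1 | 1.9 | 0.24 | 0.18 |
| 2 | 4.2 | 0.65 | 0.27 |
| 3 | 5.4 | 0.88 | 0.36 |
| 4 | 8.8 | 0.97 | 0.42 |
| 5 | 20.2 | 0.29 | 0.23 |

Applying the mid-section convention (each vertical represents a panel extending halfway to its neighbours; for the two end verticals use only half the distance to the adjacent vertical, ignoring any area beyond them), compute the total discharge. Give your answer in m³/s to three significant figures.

4.48 m³/s

w_1 = (4.2 − 1.9)/2 = 1.15 m; q_1 = 0.18 × 0.24 × 1.15 = 0.04968 m³/s
w_2 = (5.4 − 1.9)/2 = 1.75 m; q_2 = 0.27 × 0.65 × 1.75 = 0.3071 m³/s
w_3 = (8.8 − 4.2)/2 = 2.3 m; q_3 = 0.36 × 0.88 × 2.3 = 0.7286 m³/s
w_4 = (20.2 − 5.4)/2 = 7.4 m; q_4 = 0.42 × 0.97 × 7.4 = 3.015 m³/s
w_5 = (20.2 − 8.8)/2 = 5.7 m; q_5 = 0.23 × 0.29 × 5.7 = 0.3802 m³/s
Q = Σ qᵢ = 4.480 m³/s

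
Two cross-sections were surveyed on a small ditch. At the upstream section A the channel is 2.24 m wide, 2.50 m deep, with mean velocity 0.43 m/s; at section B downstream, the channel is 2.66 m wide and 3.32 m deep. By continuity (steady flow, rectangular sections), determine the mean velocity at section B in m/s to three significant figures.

Q = A₁V₁ = (2.24×2.50) × 0.43 = 2.408 m³/s
A₂ = 2.66 × 3.32 = 8.831 m²
V₂ = Q/A₂ = 2.408/8.831 = 0.2727 m/s

0.273 m/s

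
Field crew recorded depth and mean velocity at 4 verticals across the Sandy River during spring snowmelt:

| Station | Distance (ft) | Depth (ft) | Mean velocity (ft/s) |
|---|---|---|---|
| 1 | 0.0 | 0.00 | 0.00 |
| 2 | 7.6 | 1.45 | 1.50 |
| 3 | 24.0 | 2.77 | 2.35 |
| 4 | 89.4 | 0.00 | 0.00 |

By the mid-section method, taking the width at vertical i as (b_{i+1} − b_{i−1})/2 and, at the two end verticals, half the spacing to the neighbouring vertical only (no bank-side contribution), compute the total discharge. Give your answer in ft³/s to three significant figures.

w_2 = (24.0 − 0.0)/2 = 12 ft; q_2 = 1.50 × 1.45 × 12 = 26.10 ft³/s
w_3 = (89.4 − 7.6)/2 = 40.9 ft; q_3 = 2.35 × 2.77 × 40.9 = 266.2 ft³/s
Stations 1, 4 contribute zero (depth or velocity is 0).
Q = Σ qᵢ = 292.3 ft³/s

292 ft³/s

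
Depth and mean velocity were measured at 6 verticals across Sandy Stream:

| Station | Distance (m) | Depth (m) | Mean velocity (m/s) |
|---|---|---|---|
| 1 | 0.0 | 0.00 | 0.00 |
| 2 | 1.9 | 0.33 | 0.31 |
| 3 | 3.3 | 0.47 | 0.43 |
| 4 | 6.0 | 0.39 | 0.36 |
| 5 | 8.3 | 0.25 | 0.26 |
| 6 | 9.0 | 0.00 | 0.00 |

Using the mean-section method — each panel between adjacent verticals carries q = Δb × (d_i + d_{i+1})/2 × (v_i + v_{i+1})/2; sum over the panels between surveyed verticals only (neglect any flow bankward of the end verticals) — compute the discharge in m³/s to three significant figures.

0.954 m³/s

Panel 1-2: Δb = 1.9 m, d̄ = (0.00+0.33)/2 = 0.165, v̄ = (0.00+0.31)/2 = 0.155 → q = 1.9×0.165×0.155 = 0.04859 m³/s
Panel 2-3: Δb = 1.4 m, d̄ = (0.33+0.47)/2 = 0.4, v̄ = (0.31+0.43)/2 = 0.37 → q = 1.4×0.4×0.37 = 0.2072 m³/s
Panel 3-4: Δb = 2.7 m, d̄ = (0.47+0.39)/2 = 0.43, v̄ = (0.43+0.36)/2 = 0.395 → q = 2.7×0.43×0.395 = 0.4586 m³/s
Panel 4-5: Δb = 2.3 m, d̄ = (0.39+0.25)/2 = 0.32, v̄ = (0.36+0.26)/2 = 0.31 → q = 2.3×0.32×0.31 = 0.2282 m³/s
Panel 5-6: Δb = 0.7 m, d̄ = (0.25+0.00)/2 = 0.125, v̄ = (0.26+0.00)/2 = 0.13 → q = 0.7×0.125×0.13 = 0.01138 m³/s
Q = Σ q = 0.9539 m³/s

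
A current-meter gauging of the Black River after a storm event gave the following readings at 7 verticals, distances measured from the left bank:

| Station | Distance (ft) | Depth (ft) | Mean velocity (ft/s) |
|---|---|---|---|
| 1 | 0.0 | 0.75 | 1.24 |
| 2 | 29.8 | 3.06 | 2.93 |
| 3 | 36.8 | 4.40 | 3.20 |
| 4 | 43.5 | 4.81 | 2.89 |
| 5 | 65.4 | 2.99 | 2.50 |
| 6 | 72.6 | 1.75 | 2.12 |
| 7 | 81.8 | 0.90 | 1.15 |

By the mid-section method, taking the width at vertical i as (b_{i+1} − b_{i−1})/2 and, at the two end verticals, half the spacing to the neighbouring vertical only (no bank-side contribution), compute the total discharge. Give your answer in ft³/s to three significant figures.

618 ft³/s

w_1 = (29.8 − 0.0)/2 = 14.9 ft; q_1 = 1.24 × 0.75 × 14.9 = 13.86 ft³/s
w_2 = (36.8 − 0.0)/2 = 18.4 ft; q_2 = 2.93 × 3.06 × 18.4 = 165.0 ft³/s
w_3 = (43.5 − 29.8)/2 = 6.85 ft; q_3 = 3.20 × 4.40 × 6.85 = 96.45 ft³/s
w_4 = (65.4 − 36.8)/2 = 14.3 ft; q_4 = 2.89 × 4.81 × 14.3 = 198.8 ft³/s
w_5 = (72.6 − 43.5)/2 = 14.55 ft; q_5 = 2.50 × 2.99 × 14.55 = 108.8 ft³/s
w_6 = (81.8 − 65.4)/2 = 8.2 ft; q_6 = 2.12 × 1.75 × 8.2 = 30.42 ft³/s
w_7 = (81.8 − 72.6)/2 = 4.6 ft; q_7 = 1.15 × 0.90 × 4.6 = 4.761 ft³/s
Q = Σ qᵢ = 618.0 ft³/s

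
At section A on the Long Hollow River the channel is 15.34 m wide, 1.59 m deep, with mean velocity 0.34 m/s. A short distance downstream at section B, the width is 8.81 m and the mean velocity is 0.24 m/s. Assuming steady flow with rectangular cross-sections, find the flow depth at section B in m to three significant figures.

Q = A₁V₁ = (15.34×1.59) × 0.34 = 8.293 m³/s
d₂ = Q/(b₂ V₂) = 8.293/(8.81×0.24) = 3.922 m

3.92 m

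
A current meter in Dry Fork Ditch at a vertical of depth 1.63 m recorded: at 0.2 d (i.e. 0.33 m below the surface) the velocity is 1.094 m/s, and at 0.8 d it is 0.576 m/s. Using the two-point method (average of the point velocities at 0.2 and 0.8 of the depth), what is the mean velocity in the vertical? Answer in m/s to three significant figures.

v̄ = (1.094 + 0.576) / 2 = 0.8350 m/s

0.835 m/s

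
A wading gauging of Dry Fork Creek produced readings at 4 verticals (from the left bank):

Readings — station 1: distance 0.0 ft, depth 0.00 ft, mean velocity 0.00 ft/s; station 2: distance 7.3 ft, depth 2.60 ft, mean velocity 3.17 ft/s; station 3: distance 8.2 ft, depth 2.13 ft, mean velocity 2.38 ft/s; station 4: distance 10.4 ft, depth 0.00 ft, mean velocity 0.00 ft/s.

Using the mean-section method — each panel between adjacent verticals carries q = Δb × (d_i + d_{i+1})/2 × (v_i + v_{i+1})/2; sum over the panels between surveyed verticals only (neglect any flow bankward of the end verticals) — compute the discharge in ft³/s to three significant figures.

23.7 ft³/s

Panel 1-2: Δb = 7.3 ft, d̄ = (0.00+2.60)/2 = 1.3, v̄ = (0.00+3.17)/2 = 1.585 → q = 7.3×1.3×1.585 = 15.04 ft³/s
Panel 2-3: Δb = 0.9 ft, d̄ = (2.60+2.13)/2 = 2.365, v̄ = (3.17+2.38)/2 = 2.775 → q = 0.9×2.365×2.775 = 5.907 ft³/s
Panel 3-4: Δb = 2.2 ft, d̄ = (2.13+0.00)/2 = 1.065, v̄ = (2.38+0.00)/2 = 1.19 → q = 2.2×1.065×1.19 = 2.788 ft³/s
Q = Σ q = 23.74 ft³/s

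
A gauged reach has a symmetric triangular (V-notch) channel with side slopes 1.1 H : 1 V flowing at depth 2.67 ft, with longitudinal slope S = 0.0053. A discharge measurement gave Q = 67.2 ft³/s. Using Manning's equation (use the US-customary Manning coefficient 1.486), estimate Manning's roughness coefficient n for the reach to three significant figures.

A = z·y² = 1.1×2.67² = 7.842 ft²
P = 2y√(1+z²) = 2×2.67×√(1+1.1²) = 7.938 ft
R = A/P = 7.842/7.938 = 0.9878 ft
n = (1.486/Q)·A·R^(2/3)·S^(1/2) = (1.486/67.2) × 7.842 × 0.9919 × 0.07280 = 0.01252

0.0125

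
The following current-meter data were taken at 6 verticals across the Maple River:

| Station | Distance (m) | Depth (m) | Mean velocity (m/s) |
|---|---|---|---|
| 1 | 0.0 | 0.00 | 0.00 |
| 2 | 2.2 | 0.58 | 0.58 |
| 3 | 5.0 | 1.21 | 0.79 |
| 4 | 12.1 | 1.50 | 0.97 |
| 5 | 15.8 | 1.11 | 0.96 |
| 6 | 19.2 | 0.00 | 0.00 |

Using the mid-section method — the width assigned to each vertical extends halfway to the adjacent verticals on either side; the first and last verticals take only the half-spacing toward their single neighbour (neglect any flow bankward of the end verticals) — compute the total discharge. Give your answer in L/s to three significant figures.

w_2 = (5.0 − 0.0)/2 = 2.5 m; q_2 = 0.58 × 0.58 × 2.5 = 0.8410 m³/s
w_3 = (12.1 − 2.2)/2 = 4.95 m; q_3 = 0.79 × 1.21 × 4.95 = 4.732 m³/s
w_4 = (15.8 − 5.0)/2 = 5.4 m; q_4 = 0.97 × 1.50 × 5.4 = 7.857 m³/s
w_5 = (19.2 − 12.1)/2 = 3.55 m; q_5 = 0.96 × 1.11 × 3.55 = 3.783 m³/s
Stations 1, 6 contribute zero (depth or velocity is 0).
Q = Σ qᵢ = 17.21 m³/s
= 17.21 × 1000 = 17210 L/s

17200 L/s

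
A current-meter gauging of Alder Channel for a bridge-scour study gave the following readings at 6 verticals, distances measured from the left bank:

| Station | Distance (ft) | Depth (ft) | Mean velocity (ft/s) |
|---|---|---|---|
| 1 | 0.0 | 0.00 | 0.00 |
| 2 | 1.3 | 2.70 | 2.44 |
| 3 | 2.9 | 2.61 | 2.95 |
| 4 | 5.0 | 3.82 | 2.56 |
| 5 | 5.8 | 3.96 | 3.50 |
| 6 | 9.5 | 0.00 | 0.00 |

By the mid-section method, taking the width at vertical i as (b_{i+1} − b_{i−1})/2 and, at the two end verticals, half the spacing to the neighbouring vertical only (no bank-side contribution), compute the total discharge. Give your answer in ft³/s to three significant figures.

w_2 = (2.9 − 0.0)/2 = 1.45 ft; q_2 = 2.44 × 2.70 × 1.45 = 9.553 ft³/s
w_3 = (5.0 − 1.3)/2 = 1.85 ft; q_3 = 2.95 × 2.61 × 1.85 = 14.24 ft³/s
w_4 = (5.8 − 2.9)/2 = 1.45 ft; q_4 = 2.56 × 3.82 × 1.45 = 14.18 ft³/s
w_5 = (9.5 − 5.0)/2 = 2.25 ft; q_5 = 3.50 × 3.96 × 2.25 = 31.19 ft³/s
Stations 1, 6 contribute zero (depth or velocity is 0).
Q = Σ qᵢ = 69.16 ft³/s

69.2 ft³/s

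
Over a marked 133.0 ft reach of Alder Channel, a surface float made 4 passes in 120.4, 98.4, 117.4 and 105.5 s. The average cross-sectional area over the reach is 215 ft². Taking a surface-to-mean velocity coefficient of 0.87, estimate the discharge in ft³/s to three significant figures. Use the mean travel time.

225 ft³/s

t̄ = (120.4 + 98.4 + 117.4 + 105.5) / 4 = 110.425 s
v_surface = L / t̄ = 133.0 / 110.425 = 1.204 ft/s
v_mean = 0.87 × 1.204 = 1.048 ft/s
Q = A × v_mean = 215 × 1.048 = 225.3 ft³/s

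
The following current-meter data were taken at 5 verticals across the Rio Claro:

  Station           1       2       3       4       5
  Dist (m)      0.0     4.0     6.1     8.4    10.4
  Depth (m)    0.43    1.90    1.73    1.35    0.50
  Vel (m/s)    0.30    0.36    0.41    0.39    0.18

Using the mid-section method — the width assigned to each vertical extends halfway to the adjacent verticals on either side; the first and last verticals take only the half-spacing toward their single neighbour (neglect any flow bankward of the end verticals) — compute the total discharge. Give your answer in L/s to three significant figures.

5130 L/s

w_1 = (4.0 − 0.0)/2 = 2 m; q_1 = 0.30 × 0.43 × 2 = 0.2580 m³/s
w_2 = (6.1 − 0.0)/2 = 3.05 m; q_2 = 0.36 × 1.90 × 3.05 = 2.086 m³/s
w_3 = (8.4 − 4.0)/2 = 2.2 m; q_3 = 0.41 × 1.73 × 2.2 = 1.560 m³/s
w_4 = (10.4 − 6.1)/2 = 2.15 m; q_4 = 0.39 × 1.35 × 2.15 = 1.132 m³/s
w_5 = (10.4 − 8.4)/2 = 1 m; q_5 = 0.18 × 0.50 × 1 = 0.09000 m³/s
Q = Σ qᵢ = 5.127 m³/s
= 5.127 × 1000 = 5127 L/s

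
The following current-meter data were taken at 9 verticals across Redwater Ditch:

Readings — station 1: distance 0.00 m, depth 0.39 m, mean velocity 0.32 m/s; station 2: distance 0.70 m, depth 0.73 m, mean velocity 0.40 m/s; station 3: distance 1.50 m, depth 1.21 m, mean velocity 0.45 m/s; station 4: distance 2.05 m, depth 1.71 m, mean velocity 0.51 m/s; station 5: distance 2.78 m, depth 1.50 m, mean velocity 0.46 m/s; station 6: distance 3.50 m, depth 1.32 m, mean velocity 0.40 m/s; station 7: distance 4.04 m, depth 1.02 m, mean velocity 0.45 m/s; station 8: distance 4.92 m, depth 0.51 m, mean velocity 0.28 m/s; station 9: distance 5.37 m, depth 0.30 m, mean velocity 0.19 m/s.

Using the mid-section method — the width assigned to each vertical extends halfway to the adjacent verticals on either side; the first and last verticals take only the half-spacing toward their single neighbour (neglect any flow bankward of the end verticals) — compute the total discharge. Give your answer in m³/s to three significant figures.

w_1 = (0.70 − 0.00)/2 = 0.35 m; q_1 = 0.32 × 0.39 × 0.35 = 0.04368 m³/s
w_2 = (1.50 − 0.00)/2 = 0.75 m; q_2 = 0.40 × 0.73 × 0.75 = 0.2190 m³/s
w_3 = (2.05 − 0.70)/2 = 0.675 m; q_3 = 0.45 × 1.21 × 0.675 = 0.3675 m³/s
w_4 = (2.78 − 1.50)/2 = 0.64 m; q_4 = 0.51 × 1.71 × 0.64 = 0.5581 m³/s
w_5 = (3.50 − 2.05)/2 = 0.725 m; q_5 = 0.46 × 1.50 × 0.725 = 0.5003 m³/s
w_6 = (4.04 − 2.78)/2 = 0.63 m; q_6 = 0.40 × 1.32 × 0.63 = 0.3326 m³/s
w_7 = (4.92 − 3.50)/2 = 0.71 m; q_7 = 0.45 × 1.02 × 0.71 = 0.3259 m³/s
w_8 = (5.37 − 4.04)/2 = 0.665 m; q_8 = 0.28 × 0.51 × 0.665 = 0.09496 m³/s
w_9 = (5.37 − 4.92)/2 = 0.225 m; q_9 = 0.19 × 0.30 × 0.225 = 0.01283 m³/s
Q = Σ qᵢ = 2.455 m³/s

2.45 m³/s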